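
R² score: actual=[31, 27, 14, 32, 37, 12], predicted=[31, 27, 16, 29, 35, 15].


ȳ = 25.5
SS_res = Σ(y-ŷ)² = 26
SS_tot = Σ(y-ȳ)² = 521.5
R² = 1 - SS_res/SS_tot = 1 - 0.0499 = 0.9501

0.9501


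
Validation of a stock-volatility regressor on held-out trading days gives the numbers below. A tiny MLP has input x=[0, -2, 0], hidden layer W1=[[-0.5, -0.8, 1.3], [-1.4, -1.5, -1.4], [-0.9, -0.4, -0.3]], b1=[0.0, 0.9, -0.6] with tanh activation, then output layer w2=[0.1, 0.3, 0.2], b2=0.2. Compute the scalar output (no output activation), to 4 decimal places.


z1[0] = (-0.5)·(0) + (-0.8)·(-2) + (1.3)·(0) + 0.0 = 1.6
z1[1] = (-1.4)·(0) + (-1.5)·(-2) + (-1.4)·(0) + 0.9 = 3.9
z1[2] = (-0.9)·(0) + (-0.4)·(-2) + (-0.3)·(0) - 0.6 = 0.2
h = tanh(z1) = [0.9217, 0.9992, 0.1974]
output = (0.1)·(0.9217) + (0.3)·(0.9992) + (0.2)·(0.1974) + 0.2 = 0.6314

0.6314


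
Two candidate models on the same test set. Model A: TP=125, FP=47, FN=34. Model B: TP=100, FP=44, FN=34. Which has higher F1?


Model A: P=125/172=0.7267, R=125/159=0.7862, F1=2PR/(P+R)=2TP/(2TP+FP+FN)=250/331=0.7553
Model B: P=100/144=0.6944, R=100/134=0.7463, F1=2PR/(P+R)=2TP/(2TP+FP+FN)=200/278=0.7194
0.7553 > 0.7194 → Model A

Model A


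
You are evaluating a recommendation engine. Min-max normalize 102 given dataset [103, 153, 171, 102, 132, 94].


min=94, max=171
(102-94)/(171-94) = 8/77 = 0.1039

0.1039


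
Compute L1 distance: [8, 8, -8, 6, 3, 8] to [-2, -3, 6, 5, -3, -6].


d = |8+ 2| + |8+ 3| + |-8-6| + |6-5| + |3+ 3| + |8+ 6|
  = 10 + 11 + 14 + 1 + 6 + 14
  = 56

56


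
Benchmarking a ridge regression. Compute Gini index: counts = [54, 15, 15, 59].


Probabilities: [54/143, 15/143, 15/143, 59/143] ≈ [0.3776, 0.1049, 0.1049, 0.4126]
Σpᵢ² = (2916 + 225 + 225 + 3481)/143² = 6847/20449
Gini = 1 - Σpᵢ² = 1 - 6847/20449 = 0.6652

0.6652


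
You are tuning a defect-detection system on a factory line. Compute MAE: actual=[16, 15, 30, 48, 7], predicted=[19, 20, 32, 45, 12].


Absolute errors: |16-19|=3, |15-20|=5, |30-32|=2, |48-45|=3, |7-12|=5
Sum = 18
MAE = 18/5 = 18/5

18/5


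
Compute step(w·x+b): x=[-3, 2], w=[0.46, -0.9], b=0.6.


z = (-3)·(0.46) + (2)·(-0.9) + 0.6
  = -2.58
step(z) = 0 (z<0)

0


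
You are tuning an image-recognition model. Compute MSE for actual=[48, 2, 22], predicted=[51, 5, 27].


Squared errors: (48-51)²=9, (2-5)²=9, (22-27)²=25
Sum = 43
MSE = 43/3 = 43/3

43/3


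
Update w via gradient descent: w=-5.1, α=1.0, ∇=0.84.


w_new = w - α·∇
= -5.1 - 1.0·0.84
= -5.1 - 0.84
= -5.94

-5.94


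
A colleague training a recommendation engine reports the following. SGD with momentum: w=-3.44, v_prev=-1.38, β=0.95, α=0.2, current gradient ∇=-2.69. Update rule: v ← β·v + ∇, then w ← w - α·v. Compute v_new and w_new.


v_new = 0.95·-1.38 - 2.69 = -1.311 - 2.69 = -4.001
w_new = -3.44 - 0.2·-4.001 = -3.44 + 0.8002 = -2.6398

v_new=-4.001, w_new=-2.6398


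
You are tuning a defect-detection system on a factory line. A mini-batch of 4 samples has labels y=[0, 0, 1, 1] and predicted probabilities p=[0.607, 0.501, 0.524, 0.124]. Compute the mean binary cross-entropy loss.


L[0] = -ln(1-0.607) = -ln(0.393) = 0.9339
L[1] = -ln(1-0.501) = -ln(0.499) = 0.6951
L[2] = -ln(0.524) = 0.6463
L[3] = -ln(0.124) = 2.0875
mean = (0.9339 + 0.6951 + 0.6463 + 2.0875)/4 = 1.0907

1.0907


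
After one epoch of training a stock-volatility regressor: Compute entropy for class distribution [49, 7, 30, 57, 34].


Probabilities: [49/177, 7/177, 30/177, 57/177, 34/177] ≈ [0.2768, 0.0395, 0.1695, 0.322, 0.1921]
H = -((49/177)·log₂(49/177) + (7/177)·log₂(7/177) + (30/177)·log₂(30/177) + (57/177)·log₂(57/177) + (34/177)·log₂(34/177))
  = 2.1149 bits

2.1149 bits


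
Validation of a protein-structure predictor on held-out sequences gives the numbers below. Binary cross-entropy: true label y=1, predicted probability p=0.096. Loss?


BCE = -[y·ln(p) + (1-y)·ln(1-p)]
= -1·ln(0.096) - 0
= -ln(0.096) = 2.3434

2.3434


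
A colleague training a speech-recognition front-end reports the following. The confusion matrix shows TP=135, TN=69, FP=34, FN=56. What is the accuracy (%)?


Accuracy = (TP+TN)/(TP+TN+FP+FN)
= (135+69)/(294)
= 204/294 = 69.39%

69.39%


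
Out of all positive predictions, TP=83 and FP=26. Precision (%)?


Precision = TP/(TP+FP)
= 83/(83+26)
= 83/109 = 76.15%

76.15%


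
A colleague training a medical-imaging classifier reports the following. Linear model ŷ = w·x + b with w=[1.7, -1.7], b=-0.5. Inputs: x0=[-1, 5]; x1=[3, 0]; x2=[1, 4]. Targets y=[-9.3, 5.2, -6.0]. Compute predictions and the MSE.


ŷ0 = (1.7)·(-1) + (-1.7)·(5) - 0.5 = -10.7
ŷ1 = (1.7)·(3) + (-1.7)·(0) - 0.5 = 4.6
ŷ2 = (1.7)·(1) + (-1.7)·(4) - 0.5 = -5.6
errors² = [1.96, 0.36, 0.16]
MSE = 2.4800/3 = 0.8267

0.8267


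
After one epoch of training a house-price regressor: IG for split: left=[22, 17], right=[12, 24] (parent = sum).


Parent = [34, 41], H_parent = 0.9937
H_left = 0.9881 (n=39), H_right = 0.9183 (n=36)
H_children = (39/75)·0.9881 + (36/75)·0.9183 = 0.9546
IG = 0.9937 - 0.9546 = 0.0391

0.0391


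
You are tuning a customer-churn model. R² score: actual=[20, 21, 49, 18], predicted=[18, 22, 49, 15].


ȳ = 27
SS_res = Σ(y-ŷ)² = 14
SS_tot = Σ(y-ȳ)² = 650
R² = 1 - SS_res/SS_tot = 1 - 0.0215 = 0.9785

0.9785


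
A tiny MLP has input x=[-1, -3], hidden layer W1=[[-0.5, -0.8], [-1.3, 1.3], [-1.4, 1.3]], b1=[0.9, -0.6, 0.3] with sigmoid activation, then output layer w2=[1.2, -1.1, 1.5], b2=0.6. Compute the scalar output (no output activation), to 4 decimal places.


z1[0] = (-0.5)·(-1) + (-0.8)·(-3) + 0.9 = 3.8
z1[1] = (-1.3)·(-1) + (1.3)·(-3) - 0.6 = -3.2
z1[2] = (-1.4)·(-1) + (1.3)·(-3) + 0.3 = -2.2
h = sigmoid(z1) = [0.9781, 0.0392, 0.0998]
output = (1.2)·(0.9781) + (-1.1)·(0.0392) + (1.5)·(0.0998) + 0.6 = 1.8803

1.8803


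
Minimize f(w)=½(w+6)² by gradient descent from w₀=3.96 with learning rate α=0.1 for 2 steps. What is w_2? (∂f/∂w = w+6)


step 1: grad = 3.96+6 = 9.96; w = 3.96 - 0.1·(9.96) = 2.964
step 2: grad = 2.964+6 = 8.964; w = 2.964 - 0.1·(8.964) = 2.0676

2.0676


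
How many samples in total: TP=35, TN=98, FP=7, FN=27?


Total = TP + TN + FP + FN
= 35 + 98 + 7 + 27
= 167
(Predicted positive: 42, predicted negative: 125)

167


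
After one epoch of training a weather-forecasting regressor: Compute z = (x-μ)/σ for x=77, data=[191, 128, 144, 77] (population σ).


μ = 135, σ = 40.7124
z = (77 - 135)/40.7124 = -1.4246

-1.4246


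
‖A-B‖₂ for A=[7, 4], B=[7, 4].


d = √((7-7)² + (4-4)²)
  = √(0 + 0)
  = √0 = 0.0

0.0


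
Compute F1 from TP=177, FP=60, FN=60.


Precision = 177/237 = 0.7468
Recall = 177/237 = 0.7468
F1 = 2·P·R/(P+R) = 2·TP/(2·TP+FP+FN) = 354/(354+60+60) = 354/474 = 0.7468

0.7468


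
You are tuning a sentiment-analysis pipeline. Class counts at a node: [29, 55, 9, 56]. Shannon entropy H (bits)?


Probabilities: [29/149, 55/149, 9/149, 56/149] ≈ [0.1946, 0.3691, 0.0604, 0.3758]
H = -((29/149)·log₂(29/149) + (55/149)·log₂(55/149) + (9/149)·log₂(9/149) + (56/149)·log₂(56/149))
  = 1.7655 bits

1.7655 bits


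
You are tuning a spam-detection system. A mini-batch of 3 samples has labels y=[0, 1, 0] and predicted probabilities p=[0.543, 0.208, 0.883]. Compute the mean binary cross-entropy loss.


L[0] = -ln(1-0.543) = -ln(0.457) = 0.7831
L[1] = -ln(0.208) = 1.5702
L[2] = -ln(1-0.883) = -ln(0.117) = 2.1456
mean = (0.7831 + 1.5702 + 2.1456)/3 = 1.4996

1.4996


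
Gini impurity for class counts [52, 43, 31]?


Probabilities: [52/126, 43/126, 31/126] ≈ [0.4127, 0.3413, 0.246]
Σpᵢ² = (2704 + 1849 + 961)/126² = 5514/15876
Gini = 1 - Σpᵢ² = 1 - 5514/15876 = 0.6527

0.6527


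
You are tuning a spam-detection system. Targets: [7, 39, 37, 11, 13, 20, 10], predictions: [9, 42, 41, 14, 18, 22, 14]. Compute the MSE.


Squared errors: (7-9)²=4, (39-42)²=9, (37-41)²=16, (11-14)²=9, (13-18)²=25, (20-22)²=4, (10-14)²=16
Sum = 83
MSE = 83/7 = 83/7

83/7


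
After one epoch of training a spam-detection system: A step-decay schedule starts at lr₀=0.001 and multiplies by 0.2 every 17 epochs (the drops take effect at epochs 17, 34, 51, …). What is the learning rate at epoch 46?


n_drops = ⌊46/17⌋ = 2
lr = 0.001·0.2^2 = 0.001·0.04 = 0.00004

0.00004


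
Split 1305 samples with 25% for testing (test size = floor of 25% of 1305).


Test = ⌊1305·25/100⌋ = 326
Train = 1305 - 326 = 979

Train: 979, Test: 326


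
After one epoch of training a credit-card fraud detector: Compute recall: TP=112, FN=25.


Recall = TP/(TP+FN)
= 112/(112+25)
= 112/137 = 81.75%

81.75%


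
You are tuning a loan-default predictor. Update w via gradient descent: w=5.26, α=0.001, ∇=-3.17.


w_new = w - α·∇
= 5.26 - 0.001·-3.17
= 5.26 + 0.00317
= 5.26317

5.26317


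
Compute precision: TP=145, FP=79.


Precision = TP/(TP+FP)
= 145/(145+79)
= 145/224 = 64.73%

64.73%


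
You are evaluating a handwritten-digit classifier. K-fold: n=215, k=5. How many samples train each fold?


Fold size = 215/5 = 43
Training per fold = 215 - 43 = 172

172


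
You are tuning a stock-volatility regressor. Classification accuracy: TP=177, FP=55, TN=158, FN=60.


Accuracy = (TP+TN)/(TP+TN+FP+FN)
= (177+158)/(450)
= 335/450 = 74.44%

74.44%


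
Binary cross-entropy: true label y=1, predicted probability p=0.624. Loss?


BCE = -[y·ln(p) + (1-y)·ln(1-p)]
= -1·ln(0.624) - 0
= -ln(0.624) = 0.4716

0.4716


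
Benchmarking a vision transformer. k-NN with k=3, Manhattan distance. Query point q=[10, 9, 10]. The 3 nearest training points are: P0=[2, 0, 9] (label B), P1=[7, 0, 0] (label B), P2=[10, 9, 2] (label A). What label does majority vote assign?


d(q,P0) = 18  (label B)
d(q,P1) = 22  (label B)
d(q,P2) = 8  (label A)
Votes: A=1, B=2
Majority → B

B


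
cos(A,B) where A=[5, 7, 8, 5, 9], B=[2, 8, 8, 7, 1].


A·B = 5·2 + 7·8 + 8·8 + 5·7 + 9·1 = 174
‖A‖ = √244 = 15.6205, ‖B‖ = √182 = 13.4907
cos = 174/(√244·√182) = 174/√44408 = 0.8257

0.8257


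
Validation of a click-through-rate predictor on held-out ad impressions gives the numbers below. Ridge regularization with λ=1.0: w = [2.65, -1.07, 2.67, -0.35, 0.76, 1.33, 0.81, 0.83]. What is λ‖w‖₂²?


‖w‖₂² = (2.65)² + (-1.07)² + (2.67)² + (-0.35)² + (0.76)² + (1.33)² + (0.81)² + (0.83)²
     = 7.0225 + 1.1449 + 7.1289 + 0.1225 + 0.5776 + 1.7689 + 0.6561 + 0.6889
     = 19.1103
λ·‖w‖₂² = 1.0·19.1103 = 19.1103

19.1103


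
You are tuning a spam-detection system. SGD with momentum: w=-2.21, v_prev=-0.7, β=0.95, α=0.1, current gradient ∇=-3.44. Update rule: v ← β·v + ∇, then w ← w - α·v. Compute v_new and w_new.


v_new = 0.95·-0.7 - 3.44 = -0.665 - 3.44 = -4.105
w_new = -2.21 - 0.1·-4.105 = -2.21 + 0.4105 = -1.7995

v_new=-4.105, w_new=-1.7995


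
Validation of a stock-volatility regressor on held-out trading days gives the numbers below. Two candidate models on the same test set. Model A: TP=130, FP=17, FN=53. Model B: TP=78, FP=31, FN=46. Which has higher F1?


Model A: P=130/147=0.8844, R=130/183=0.7104, F1=2PR/(P+R)=2TP/(2TP+FP+FN)=260/330=0.7879
Model B: P=78/109=0.7156, R=78/124=0.629, F1=2PR/(P+R)=2TP/(2TP+FP+FN)=156/233=0.6695
0.7879 > 0.6695 → Model A

Model A


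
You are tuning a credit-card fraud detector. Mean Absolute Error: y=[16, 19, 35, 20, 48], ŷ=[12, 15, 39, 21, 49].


Absolute errors: |16-12|=4, |19-15|=4, |35-39|=4, |20-21|=1, |48-49|=1
Sum = 14
MAE = 14/5 = 14/5

14/5


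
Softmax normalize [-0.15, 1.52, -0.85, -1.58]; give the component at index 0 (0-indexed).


Exponentials: e^-0.15=0.8607, e^1.52=4.5722, e^-0.85=0.4274, e^-1.58=0.206
Sum = 6.0663
Softmax = [0.1419, 0.7537, 0.0705, 0.034]
p[0] = 0.8607/6.0663 = 0.1419

0.1419


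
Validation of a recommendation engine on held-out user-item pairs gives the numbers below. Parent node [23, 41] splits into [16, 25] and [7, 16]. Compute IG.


Parent = [23, 41], H_parent = 0.9422
H_left = 0.965 (n=41), H_right = 0.8865 (n=23)
H_children = (41/64)·0.965 + (23/64)·0.8865 = 0.9368
IG = 0.9422 - 0.9368 = 0.0054

0.0054


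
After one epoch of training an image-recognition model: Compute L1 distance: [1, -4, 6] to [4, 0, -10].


d = |1-4| + |-4-0| + |6+ 10|
  = 3 + 4 + 16
  = 23

23


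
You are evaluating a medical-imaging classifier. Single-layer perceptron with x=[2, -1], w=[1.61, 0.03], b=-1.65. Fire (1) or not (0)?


z = (2)·(1.61) + (-1)·(0.03) - 1.65
  = 1.54
step(z) = 1 (z≥0)

1


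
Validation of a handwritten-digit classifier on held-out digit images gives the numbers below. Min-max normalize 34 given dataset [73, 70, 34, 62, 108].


min=34, max=108
(34-34)/(108-34) = 0/74 = 0.0

0.0


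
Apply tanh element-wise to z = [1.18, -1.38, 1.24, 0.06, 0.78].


tanh(1.18) = 0.8275
tanh(-1.38) = -0.881
tanh(1.24) = 0.8455
tanh(0.06) = 0.0599
tanh(0.78) = 0.6527
result = [0.8275, -0.881, 0.8455, 0.0599, 0.6527]

[0.8275, -0.881, 0.8455, 0.0599, 0.6527]


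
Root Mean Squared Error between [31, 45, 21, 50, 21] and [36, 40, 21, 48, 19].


MSE = 58/5 = 11.6
RMSE = √(58/5) = 3.4059

3.4059


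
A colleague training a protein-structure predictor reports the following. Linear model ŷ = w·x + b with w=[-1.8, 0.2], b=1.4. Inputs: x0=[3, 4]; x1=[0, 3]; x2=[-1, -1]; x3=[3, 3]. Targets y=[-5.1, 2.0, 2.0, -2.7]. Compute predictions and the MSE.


ŷ0 = (-1.8)·(3) + (0.2)·(4) + 1.4 = -3.2
ŷ1 = (-1.8)·(0) + (0.2)·(3) + 1.4 = 2.0
ŷ2 = (-1.8)·(-1) + (0.2)·(-1) + 1.4 = 3.0
ŷ3 = (-1.8)·(3) + (0.2)·(3) + 1.4 = -3.4
errors² = [3.61, 0.0, 1.0, 0.49]
MSE = 5.1000/4 = 1.275

1.275


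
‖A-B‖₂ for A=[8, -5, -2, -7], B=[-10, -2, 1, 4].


d = √((8+ 10)² + (-5+ 2)² + (-2-1)² + (-7-4)²)
  = √(324 + 9 + 9 + 121)
  = √463 = 21.5174

21.5174


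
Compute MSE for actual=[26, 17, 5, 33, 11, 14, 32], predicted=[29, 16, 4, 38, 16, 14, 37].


Squared errors: (26-29)²=9, (17-16)²=1, (5-4)²=1, (33-38)²=25, (11-16)²=25, (14-14)²=0, (32-37)²=25
Sum = 86
MSE = 86/7 = 86/7

86/7


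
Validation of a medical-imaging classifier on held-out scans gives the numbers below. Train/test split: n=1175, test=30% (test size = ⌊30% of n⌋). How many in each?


Test = ⌊1175·30/100⌋ = 352
Train = 1175 - 352 = 823

Train: 823, Test: 352


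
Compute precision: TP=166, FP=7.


Precision = TP/(TP+FP)
= 166/(166+7)
= 166/173 = 95.95%

95.95%


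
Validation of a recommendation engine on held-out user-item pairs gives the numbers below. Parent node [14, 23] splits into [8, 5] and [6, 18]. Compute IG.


Parent = [14, 23], H_parent = 0.9569
H_left = 0.9612 (n=13), H_right = 0.8113 (n=24)
H_children = (13/37)·0.9612 + (24/37)·0.8113 = 0.864
IG = 0.9569 - 0.864 = 0.0929

0.0929


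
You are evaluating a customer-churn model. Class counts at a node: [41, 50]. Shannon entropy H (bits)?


Probabilities: [41/91, 50/91] ≈ [0.4505, 0.5495]
H = -((41/91)·log₂(41/91) + (50/91)·log₂(50/91))
  = 0.9929 bits

0.9929 bits


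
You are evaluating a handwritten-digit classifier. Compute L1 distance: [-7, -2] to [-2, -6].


d = |-7+ 2| + |-2+ 6|
  = 5 + 4
  = 9

9


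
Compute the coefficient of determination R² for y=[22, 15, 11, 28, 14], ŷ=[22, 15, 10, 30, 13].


ȳ = 18
SS_res = Σ(y-ŷ)² = 6
SS_tot = Σ(y-ȳ)² = 190
R² = 1 - SS_res/SS_tot = 1 - 0.0316 = 0.9684

0.9684


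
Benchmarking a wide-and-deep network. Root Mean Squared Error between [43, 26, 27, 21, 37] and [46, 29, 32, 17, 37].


MSE = 59/5 = 11.8
RMSE = √(59/5) = 3.4351

3.4351


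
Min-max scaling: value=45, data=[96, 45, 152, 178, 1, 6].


min=1, max=178
(45-1)/(178-1) = 44/177 = 0.2486

0.2486


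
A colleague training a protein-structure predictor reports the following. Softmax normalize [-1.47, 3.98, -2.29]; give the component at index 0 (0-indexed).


Exponentials: e^-1.47=0.2299, e^3.98=53.517, e^-2.29=0.1013
Sum = 53.8482
Softmax = [0.0043, 0.9938, 0.0019]
p[0] = 0.2299/53.8482 = 0.0043

0.0043


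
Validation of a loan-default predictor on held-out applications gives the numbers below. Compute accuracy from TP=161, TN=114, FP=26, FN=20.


Accuracy = (TP+TN)/(TP+TN+FP+FN)
= (161+114)/(321)
= 275/321 = 85.67%

85.67%


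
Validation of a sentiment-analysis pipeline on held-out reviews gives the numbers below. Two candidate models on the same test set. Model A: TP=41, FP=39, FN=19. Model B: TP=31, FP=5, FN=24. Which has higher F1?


Model A: P=41/80=0.5125, R=41/60=0.6833, F1=2PR/(P+R)=2TP/(2TP+FP+FN)=82/140=0.5857
Model B: P=31/36=0.8611, R=31/55=0.5636, F1=2PR/(P+R)=2TP/(2TP+FP+FN)=62/91=0.6813
0.5857 < 0.6813 → Model B

Model B


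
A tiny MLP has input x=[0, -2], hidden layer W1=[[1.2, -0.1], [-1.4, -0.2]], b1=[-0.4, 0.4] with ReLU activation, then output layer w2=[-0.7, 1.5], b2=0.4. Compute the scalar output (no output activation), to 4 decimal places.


z1[0] = (1.2)·(0) + (-0.1)·(-2) - 0.4 = -0.2
z1[1] = (-1.4)·(0) + (-0.2)·(-2) + 0.4 = 0.8
h = ReLU(z1) = [0.0, 0.8]
output = (-0.7)·(0.0) + (1.5)·(0.8) + 0.4 = 1.6

1.6


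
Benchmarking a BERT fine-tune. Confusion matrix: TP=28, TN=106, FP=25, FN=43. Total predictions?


Total = TP + TN + FP + FN
= 28 + 106 + 25 + 43
= 202
(Predicted positive: 53, predicted negative: 149)

202


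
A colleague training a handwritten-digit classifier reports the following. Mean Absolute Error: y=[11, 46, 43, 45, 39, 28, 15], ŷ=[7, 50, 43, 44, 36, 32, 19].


Absolute errors: |11-7|=4, |46-50|=4, |43-43|=0, |45-44|=1, |39-36|=3, |28-32|=4, |15-19|=4
Sum = 20
MAE = 20/7 = 20/7

20/7


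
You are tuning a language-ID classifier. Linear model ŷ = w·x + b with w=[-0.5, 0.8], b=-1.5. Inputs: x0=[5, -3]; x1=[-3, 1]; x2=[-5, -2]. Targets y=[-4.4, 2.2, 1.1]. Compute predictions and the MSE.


ŷ0 = (-0.5)·(5) + (0.8)·(-3) - 1.5 = -6.4
ŷ1 = (-0.5)·(-3) + (0.8)·(1) - 1.5 = 0.8
ŷ2 = (-0.5)·(-5) + (0.8)·(-2) - 1.5 = -0.6
errors² = [4.0, 1.96, 2.89]
MSE = 8.8500/3 = 2.95

2.95


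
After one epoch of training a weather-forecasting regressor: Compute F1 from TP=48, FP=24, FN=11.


Precision = 48/72 = 0.6667
Recall = 48/59 = 0.8136
F1 = 2·P·R/(P+R) = 2·TP/(2·TP+FP+FN) = 96/(96+24+11) = 96/131 = 0.7328

0.7328


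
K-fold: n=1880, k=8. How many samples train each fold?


Fold size = 1880/8 = 235
Training per fold = 1880 - 235 = 1645

1645


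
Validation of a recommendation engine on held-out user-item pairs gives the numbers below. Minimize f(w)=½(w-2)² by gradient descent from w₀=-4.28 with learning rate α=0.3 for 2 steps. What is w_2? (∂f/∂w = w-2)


step 1: grad = -4.28-2 = -6.28; w = -4.28 - 0.3·(-6.28) = -2.396
step 2: grad = -2.396-2 = -4.396; w = -2.396 - 0.3·(-4.396) = -1.0772

-1.0772


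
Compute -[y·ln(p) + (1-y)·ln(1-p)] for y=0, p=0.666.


BCE = -[y·ln(p) + (1-y)·ln(1-p)]
= -0 - 1·ln(1-0.666)
= -ln(0.334) = 1.0966

1.0966


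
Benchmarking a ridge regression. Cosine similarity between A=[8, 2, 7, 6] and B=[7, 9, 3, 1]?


A·B = 8·7 + 2·9 + 7·3 + 6·1 = 101
‖A‖ = √153 = 12.3693, ‖B‖ = √140 = 11.8322
cos = 101/(√153·√140) = 101/√21420 = 0.6901

0.6901


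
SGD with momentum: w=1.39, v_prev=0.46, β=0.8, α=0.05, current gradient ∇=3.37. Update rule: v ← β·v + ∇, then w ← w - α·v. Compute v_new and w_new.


v_new = 0.8·0.46 + 3.37 = 0.368 + 3.37 = 3.738
w_new = 1.39 - 0.05·3.738 = 1.39 - 0.1869 = 1.2031

v_new=3.738, w_new=1.2031


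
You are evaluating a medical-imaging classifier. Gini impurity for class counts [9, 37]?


Probabilities: [9/46, 37/46] ≈ [0.1957, 0.8043]
Σpᵢ² = (81 + 1369)/46² = 1450/2116
Gini = 1 - Σpᵢ² = 1 - 1450/2116 = 0.3147

0.3147


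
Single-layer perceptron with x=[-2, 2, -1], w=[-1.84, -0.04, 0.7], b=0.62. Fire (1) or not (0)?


z = (-2)·(-1.84) + (2)·(-0.04) + (-1)·(0.7) + 0.62
  = 3.52
step(z) = 1 (z≥0)

1


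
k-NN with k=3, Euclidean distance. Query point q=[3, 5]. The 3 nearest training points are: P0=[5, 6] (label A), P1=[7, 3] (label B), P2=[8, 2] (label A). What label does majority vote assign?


d(q,P0) = 2.2361  (label A)
d(q,P1) = 4.4721  (label B)
d(q,P2) = 5.831  (label A)
Votes: A=2, B=1
Majority → A

A


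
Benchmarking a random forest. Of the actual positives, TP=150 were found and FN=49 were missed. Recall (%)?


Recall = TP/(TP+FN)
= 150/(150+49)
= 150/199 = 75.38%

75.38%


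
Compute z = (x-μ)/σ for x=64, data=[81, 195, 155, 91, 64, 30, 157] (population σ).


μ = 110.4286, σ = 55.0009
z = (64 - 110.4286)/55.0009 = -0.8441

-0.8441


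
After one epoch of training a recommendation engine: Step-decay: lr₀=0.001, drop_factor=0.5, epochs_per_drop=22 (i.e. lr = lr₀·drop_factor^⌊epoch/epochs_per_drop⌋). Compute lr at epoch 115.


n_drops = ⌊115/22⌋ = 5
lr = 0.001·0.5^5 = 0.001·0.03125 = 0.00003125

0.00003125


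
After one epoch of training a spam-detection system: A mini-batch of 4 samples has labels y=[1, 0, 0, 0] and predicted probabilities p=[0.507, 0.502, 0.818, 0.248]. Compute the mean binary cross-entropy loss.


L[0] = -ln(0.507) = 0.6792
L[1] = -ln(1-0.502) = -ln(0.498) = 0.6972
L[2] = -ln(1-0.818) = -ln(0.182) = 1.7037
L[3] = -ln(1-0.248) = -ln(0.752) = 0.285
mean = (0.6792 + 0.6972 + 1.7037 + 0.285)/4 = 0.8413

0.8413


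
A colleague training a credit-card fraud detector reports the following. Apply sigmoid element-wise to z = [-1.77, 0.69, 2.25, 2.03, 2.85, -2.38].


σ(-1.77) = 1/(1+e^1.77) = 0.1455
σ(0.69) = 1/(1+e^-0.69) = 0.666
σ(2.25) = 1/(1+e^-2.25) = 0.9047
σ(2.03) = 1/(1+e^-2.03) = 0.8839
σ(2.85) = 1/(1+e^-2.85) = 0.9453
σ(-2.38) = 1/(1+e^2.38) = 0.0847
result = [0.1455, 0.666, 0.9047, 0.8839, 0.9453, 0.0847]

[0.1455, 0.666, 0.9047, 0.8839, 0.9453, 0.0847]


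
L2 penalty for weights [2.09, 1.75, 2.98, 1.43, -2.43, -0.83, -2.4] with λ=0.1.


‖w‖₂² = (2.09)² + (1.75)² + (2.98)² + (1.43)² + (-2.43)² + (-0.83)² + (-2.4)²
     = 4.3681 + 3.0625 + 8.8804 + 2.0449 + 5.9049 + 0.6889 + 5.76
     = 30.7097
λ·‖w‖₂² = 0.1·30.7097 = 3.07097

3.07097


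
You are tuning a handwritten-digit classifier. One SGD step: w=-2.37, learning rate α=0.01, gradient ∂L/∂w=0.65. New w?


w_new = w - α·∇
= -2.37 - 0.01·0.65
= -2.37 - 0.0065
= -2.3765

-2.3765


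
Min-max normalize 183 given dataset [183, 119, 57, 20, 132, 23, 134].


min=20, max=183
(183-20)/(183-20) = 163/163 = 1.0

1.0


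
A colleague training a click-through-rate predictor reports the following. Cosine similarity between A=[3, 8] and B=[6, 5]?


A·B = 3·6 + 8·5 = 58
‖A‖ = √73 = 8.544, ‖B‖ = √61 = 7.8102
cos = 58/(√73·√61) = 58/√4453 = 0.8692

0.8692


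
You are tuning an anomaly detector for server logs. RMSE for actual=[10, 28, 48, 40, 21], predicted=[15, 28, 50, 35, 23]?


MSE = 58/5 = 11.6
RMSE = √(58/5) = 3.4059

3.4059


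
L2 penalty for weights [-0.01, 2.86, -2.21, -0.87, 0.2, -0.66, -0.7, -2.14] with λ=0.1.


‖w‖₂² = (-0.01)² + (2.86)² + (-2.21)² + (-0.87)² + (0.2)² + (-0.66)² + (-0.7)² + (-2.14)²
     = 0.0001 + 8.1796 + 4.8841 + 0.7569 + 0.04 + 0.4356 + 0.49 + 4.5796
     = 19.3659
λ·‖w‖₂² = 0.1·19.3659 = 1.93659

1.93659


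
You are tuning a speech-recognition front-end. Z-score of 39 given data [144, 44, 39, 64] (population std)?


μ = 72.75, σ = 42.1863
z = (39 - 72.75)/42.1863 = -0.8

-0.8


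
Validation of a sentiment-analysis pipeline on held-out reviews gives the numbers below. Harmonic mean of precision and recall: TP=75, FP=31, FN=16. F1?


Precision = 75/106 = 0.7075
Recall = 75/91 = 0.8242
F1 = 2·P·R/(P+R) = 2·TP/(2·TP+FP+FN) = 150/(150+31+16) = 150/197 = 0.7614

0.7614


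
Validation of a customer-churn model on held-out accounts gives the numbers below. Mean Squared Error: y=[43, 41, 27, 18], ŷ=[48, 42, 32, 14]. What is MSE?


Squared errors: (43-48)²=25, (41-42)²=1, (27-32)²=25, (18-14)²=16
Sum = 67
MSE = 67/4 = 67/4

67/4


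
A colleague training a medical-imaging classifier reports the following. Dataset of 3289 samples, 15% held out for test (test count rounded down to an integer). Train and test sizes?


Test = ⌊3289·15/100⌋ = 493
Train = 3289 - 493 = 2796

Train: 2796, Test: 493


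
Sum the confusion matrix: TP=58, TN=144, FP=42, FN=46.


Total = TP + TN + FP + FN
= 58 + 144 + 42 + 46
= 290
(Predicted positive: 100, predicted negative: 190)

290


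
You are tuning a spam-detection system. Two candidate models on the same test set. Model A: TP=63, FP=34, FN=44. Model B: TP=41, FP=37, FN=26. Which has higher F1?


Model A: P=63/97=0.6495, R=63/107=0.5888, F1=2PR/(P+R)=2TP/(2TP+FP+FN)=126/204=0.6176
Model B: P=41/78=0.5256, R=41/67=0.6119, F1=2PR/(P+R)=2TP/(2TP+FP+FN)=82/145=0.5655
0.6176 > 0.5655 → Model A

Model A


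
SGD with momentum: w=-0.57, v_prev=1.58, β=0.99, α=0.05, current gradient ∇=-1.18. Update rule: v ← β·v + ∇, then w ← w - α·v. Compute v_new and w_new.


v_new = 0.99·1.58 - 1.18 = 1.5642 - 1.18 = 0.3842
w_new = -0.57 - 0.05·0.3842 = -0.57 - 0.01921 = -0.58921

v_new=0.3842, w_new=-0.58921


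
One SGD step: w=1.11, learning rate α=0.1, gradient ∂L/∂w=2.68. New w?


w_new = w - α·∇
= 1.11 - 0.1·2.68
= 1.11 - 0.268
= 0.842

0.842


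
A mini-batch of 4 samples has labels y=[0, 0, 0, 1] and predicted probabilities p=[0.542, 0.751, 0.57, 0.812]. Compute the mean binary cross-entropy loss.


L[0] = -ln(1-0.542) = -ln(0.458) = 0.7809
L[1] = -ln(1-0.751) = -ln(0.249) = 1.3903
L[2] = -ln(1-0.57) = -ln(0.43) = 0.844
L[3] = -ln(0.812) = 0.2083
mean = (0.7809 + 1.3903 + 0.844 + 0.2083)/4 = 0.8059

0.8059


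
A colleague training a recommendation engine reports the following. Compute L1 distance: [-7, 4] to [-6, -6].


d = |-7+ 6| + |4+ 6|
  = 1 + 10
  = 11

11


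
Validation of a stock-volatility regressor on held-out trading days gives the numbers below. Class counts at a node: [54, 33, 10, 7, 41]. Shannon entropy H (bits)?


Probabilities: [54/145, 33/145, 10/145, 7/145, 41/145] ≈ [0.3724, 0.2276, 0.069, 0.0483, 0.2828]
H = -((54/145)·log₂(54/145) + (33/145)·log₂(33/145) + (10/145)·log₂(10/145) + (7/145)·log₂(7/145) + (41/145)·log₂(41/145))
  = 2.0092 bits

2.0092 bits


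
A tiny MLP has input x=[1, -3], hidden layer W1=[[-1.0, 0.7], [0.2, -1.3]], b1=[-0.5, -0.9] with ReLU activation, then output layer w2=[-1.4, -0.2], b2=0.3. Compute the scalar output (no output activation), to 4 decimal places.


z1[0] = (-1.0)·(1) + (0.7)·(-3) - 0.5 = -3.6
z1[1] = (0.2)·(1) + (-1.3)·(-3) - 0.9 = 3.2
h = ReLU(z1) = [0.0, 3.2]
output = (-1.4)·(0.0) + (-0.2)·(3.2) + 0.3 = -0.34

-0.34


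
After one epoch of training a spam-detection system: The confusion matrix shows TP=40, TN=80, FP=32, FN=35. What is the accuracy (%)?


Accuracy = (TP+TN)/(TP+TN+FP+FN)
= (40+80)/(187)
= 120/187 = 64.17%

64.17%


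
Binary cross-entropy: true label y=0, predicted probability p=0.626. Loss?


BCE = -[y·ln(p) + (1-y)·ln(1-p)]
= -0 - 1·ln(1-0.626)
= -ln(0.374) = 0.9835

0.9835


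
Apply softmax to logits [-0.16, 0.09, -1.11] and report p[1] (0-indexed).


Exponentials: e^-0.16=0.8521, e^0.09=1.0942, e^-1.11=0.3296
Sum = 2.2759
Softmax = [0.3744, 0.4808, 0.1448]
p[1] = 1.0942/2.2759 = 0.4808

0.4808


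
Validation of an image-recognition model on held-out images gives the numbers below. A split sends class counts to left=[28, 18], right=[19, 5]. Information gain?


Parent = [47, 23], H_parent = 0.9135
H_left = 0.9656 (n=46), H_right = 0.7383 (n=24)
H_children = (46/70)·0.9656 + (24/70)·0.7383 = 0.8877
IG = 0.9135 - 0.8877 = 0.0258

0.0258


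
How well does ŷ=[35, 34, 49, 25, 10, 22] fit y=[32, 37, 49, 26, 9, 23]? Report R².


ȳ = 29.3333
SS_res = Σ(y-ŷ)² = 21
SS_tot = Σ(y-ȳ)² = 917.33
R² = 1 - SS_res/SS_tot = 1 - 0.0229 = 0.9771

0.9771


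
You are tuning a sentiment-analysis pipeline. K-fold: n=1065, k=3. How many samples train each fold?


Fold size = 1065/3 = 355
Training per fold = 1065 - 355 = 710

710


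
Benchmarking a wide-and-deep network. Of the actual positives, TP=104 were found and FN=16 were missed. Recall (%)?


Recall = TP/(TP+FN)
= 104/(104+16)
= 104/120 = 86.67%

86.67%


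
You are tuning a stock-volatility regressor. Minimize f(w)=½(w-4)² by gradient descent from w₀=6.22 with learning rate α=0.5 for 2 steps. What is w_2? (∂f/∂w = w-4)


step 1: grad = 6.22-4 = 2.22; w = 6.22 - 0.5·(2.22) = 5.11
step 2: grad = 5.11-4 = 1.11; w = 5.11 - 0.5·(1.11) = 4.555

4.555


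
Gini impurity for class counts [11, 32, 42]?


Probabilities: [11/85, 32/85, 42/85] ≈ [0.1294, 0.3765, 0.4941]
Σpᵢ² = (121 + 1024 + 1764)/85² = 2909/7225
Gini = 1 - Σpᵢ² = 1 - 2909/7225 = 0.5974

0.5974


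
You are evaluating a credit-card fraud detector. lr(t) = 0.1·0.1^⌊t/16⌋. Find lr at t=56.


n_drops = ⌊56/16⌋ = 3
lr = 0.1·0.1^3 = 0.1·0.001 = 0.0001

0.0001


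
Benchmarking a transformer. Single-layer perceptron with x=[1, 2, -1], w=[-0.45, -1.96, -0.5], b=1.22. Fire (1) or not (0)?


z = (1)·(-0.45) + (2)·(-1.96) + (-1)·(-0.5) + 1.22
  = -2.65
step(z) = 0 (z<0)

0


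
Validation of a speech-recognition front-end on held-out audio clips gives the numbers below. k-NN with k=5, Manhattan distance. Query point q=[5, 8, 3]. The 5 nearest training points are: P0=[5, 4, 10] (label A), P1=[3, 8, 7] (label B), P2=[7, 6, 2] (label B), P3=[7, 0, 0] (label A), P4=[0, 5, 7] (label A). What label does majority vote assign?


d(q,P0) = 11  (label A)
d(q,P1) = 6  (label B)
d(q,P2) = 5  (label B)
d(q,P3) = 13  (label A)
d(q,P4) = 12  (label A)
Votes: A=3, B=2
Majority → A

A


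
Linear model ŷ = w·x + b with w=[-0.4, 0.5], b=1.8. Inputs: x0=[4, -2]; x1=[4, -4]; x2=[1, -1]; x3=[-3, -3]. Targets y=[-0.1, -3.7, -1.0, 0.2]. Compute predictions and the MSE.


ŷ0 = (-0.4)·(4) + (0.5)·(-2) + 1.8 = -0.8
ŷ1 = (-0.4)·(4) + (0.5)·(-4) + 1.8 = -1.8
ŷ2 = (-0.4)·(1) + (0.5)·(-1) + 1.8 = 0.9
ŷ3 = (-0.4)·(-3) + (0.5)·(-3) + 1.8 = 1.5
errors² = [0.49, 3.61, 3.61, 1.69]
MSE = 9.4000/4 = 2.35

2.35


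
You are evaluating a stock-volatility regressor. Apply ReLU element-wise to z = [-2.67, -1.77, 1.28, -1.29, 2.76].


ReLU(-2.67) = max(0, -2.67) = 0.0
ReLU(-1.77) = max(0, -1.77) = 0.0
ReLU(1.28) = max(0, 1.28) = 1.28
ReLU(-1.29) = max(0, -1.29) = 0.0
ReLU(2.76) = max(0, 2.76) = 2.76
result = [0.0, 0.0, 1.28, 0.0, 2.76]

[0.0, 0.0, 1.28, 0.0, 2.76]


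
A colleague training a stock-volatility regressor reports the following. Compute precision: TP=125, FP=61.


Precision = TP/(TP+FP)
= 125/(125+61)
= 125/186 = 67.2%

67.2%


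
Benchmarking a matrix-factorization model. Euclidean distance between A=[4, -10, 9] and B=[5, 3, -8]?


d = √((4-5)² + (-10-3)² + (9+ 8)²)
  = √(1 + 169 + 289)
  = √459 = 21.4243

21.4243


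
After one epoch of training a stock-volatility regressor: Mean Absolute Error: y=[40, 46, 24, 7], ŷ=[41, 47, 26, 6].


Absolute errors: |40-41|=1, |46-47|=1, |24-26|=2, |7-6|=1
Sum = 5
MAE = 5/4 = 5/4

5/4


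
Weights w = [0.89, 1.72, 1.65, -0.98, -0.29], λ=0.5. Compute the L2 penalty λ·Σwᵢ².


‖w‖₂² = (0.89)² + (1.72)² + (1.65)² + (-0.98)² + (-0.29)²
     = 0.7921 + 2.9584 + 2.7225 + 0.9604 + 0.0841
     = 7.5175
λ·‖w‖₂² = 0.5·7.5175 = 3.75875

3.75875


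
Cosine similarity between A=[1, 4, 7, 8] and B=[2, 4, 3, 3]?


A·B = 1·2 + 4·4 + 7·3 + 8·3 = 63
‖A‖ = √130 = 11.4018, ‖B‖ = √38 = 6.1644
cos = 63/(√130·√38) = 63/√4940 = 0.8963

0.8963


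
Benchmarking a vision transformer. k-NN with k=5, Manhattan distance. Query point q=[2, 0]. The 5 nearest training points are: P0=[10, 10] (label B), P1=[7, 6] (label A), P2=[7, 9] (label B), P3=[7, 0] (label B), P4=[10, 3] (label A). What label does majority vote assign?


d(q,P0) = 18  (label B)
d(q,P1) = 11  (label A)
d(q,P2) = 14  (label B)
d(q,P3) = 5  (label B)
d(q,P4) = 11  (label A)
Votes: A=2, B=3
Majority → B

B


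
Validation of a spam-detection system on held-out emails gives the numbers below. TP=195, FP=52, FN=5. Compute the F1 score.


Precision = 195/247 = 0.7895
Recall = 195/200 = 0.975
F1 = 2·P·R/(P+R) = 2·TP/(2·TP+FP+FN) = 390/(390+52+5) = 390/447 = 0.8725

0.8725


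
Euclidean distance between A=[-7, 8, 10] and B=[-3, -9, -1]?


d = √((-7+ 3)² + (8+ 9)² + (10+ 1)²)
  = √(16 + 289 + 121)
  = √426 = 20.6398

20.6398


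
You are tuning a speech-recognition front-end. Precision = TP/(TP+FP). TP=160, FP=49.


Precision = TP/(TP+FP)
= 160/(160+49)
= 160/209 = 76.56%

76.56%


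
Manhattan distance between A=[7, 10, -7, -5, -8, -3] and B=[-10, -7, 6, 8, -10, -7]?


d = |7+ 10| + |10+ 7| + |-7-6| + |-5-8| + |-8+ 10| + |-3+ 7|
  = 17 + 17 + 13 + 13 + 2 + 4
  = 66

66


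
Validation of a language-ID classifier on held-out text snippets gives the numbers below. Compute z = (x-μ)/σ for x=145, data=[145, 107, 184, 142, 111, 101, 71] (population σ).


μ = 123, σ = 34.13
z = (145 - 123)/34.13 = 0.6446

0.6446


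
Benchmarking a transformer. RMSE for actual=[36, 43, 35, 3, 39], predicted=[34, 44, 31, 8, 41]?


MSE = 50/5 = 10
RMSE = √(50/5) = 3.1623

3.1623


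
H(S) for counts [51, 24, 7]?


Probabilities: [51/82, 24/82, 7/82] ≈ [0.622, 0.2927, 0.0854]
H = -((51/82)·log₂(51/82) + (24/82)·log₂(24/82) + (7/82)·log₂(7/82))
  = 1.248 bits

1.248 bits


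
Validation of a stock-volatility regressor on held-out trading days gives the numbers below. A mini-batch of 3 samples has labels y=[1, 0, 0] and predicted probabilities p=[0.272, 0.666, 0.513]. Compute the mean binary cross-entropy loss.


L[0] = -ln(0.272) = 1.302
L[1] = -ln(1-0.666) = -ln(0.334) = 1.0966
L[2] = -ln(1-0.513) = -ln(0.487) = 0.7195
mean = (1.302 + 1.0966 + 0.7195)/3 = 1.0394

1.0394


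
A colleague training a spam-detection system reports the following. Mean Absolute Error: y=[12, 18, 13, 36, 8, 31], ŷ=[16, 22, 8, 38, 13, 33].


Absolute errors: |12-16|=4, |18-22|=4, |13-8|=5, |36-38|=2, |8-13|=5, |31-33|=2
Sum = 22
MAE = 22/6 = 11/3

11/3


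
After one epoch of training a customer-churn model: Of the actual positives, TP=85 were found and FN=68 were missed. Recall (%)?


Recall = TP/(TP+FN)
= 85/(85+68)
= 85/153 = 55.56%

55.56%


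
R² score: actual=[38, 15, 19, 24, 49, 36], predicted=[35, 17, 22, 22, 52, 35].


ȳ = 30.1667
SS_res = Σ(y-ŷ)² = 36
SS_tot = Σ(y-ȳ)² = 842.83
R² = 1 - SS_res/SS_tot = 1 - 0.0427 = 0.9573

0.9573


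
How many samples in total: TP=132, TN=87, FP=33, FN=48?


Total = TP + TN + FP + FN
= 132 + 87 + 33 + 48
= 300
(Predicted positive: 165, predicted negative: 135)

300


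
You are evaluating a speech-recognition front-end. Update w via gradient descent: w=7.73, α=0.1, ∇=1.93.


w_new = w - α·∇
= 7.73 - 0.1·1.93
= 7.73 - 0.193
= 7.537

7.537


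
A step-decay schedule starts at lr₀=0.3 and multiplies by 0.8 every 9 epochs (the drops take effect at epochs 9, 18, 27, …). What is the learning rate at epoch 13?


n_drops = ⌊13/9⌋ = 1
lr = 0.3·0.8^1 = 0.3·0.8 = 0.24

0.24


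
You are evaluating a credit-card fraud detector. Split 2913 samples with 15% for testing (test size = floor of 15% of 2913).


Test = ⌊2913·15/100⌋ = 436
Train = 2913 - 436 = 2477

Train: 2477, Test: 436


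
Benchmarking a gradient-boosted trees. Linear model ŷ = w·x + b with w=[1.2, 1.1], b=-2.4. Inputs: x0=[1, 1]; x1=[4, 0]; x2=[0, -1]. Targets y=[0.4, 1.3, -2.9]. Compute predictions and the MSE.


ŷ0 = (1.2)·(1) + (1.1)·(1) - 2.4 = -0.1
ŷ1 = (1.2)·(4) + (1.1)·(0) - 2.4 = 2.4
ŷ2 = (1.2)·(0) + (1.1)·(-1) - 2.4 = -3.5
errors² = [0.25, 1.21, 0.36]
MSE = 1.8200/3 = 0.6067

0.6067


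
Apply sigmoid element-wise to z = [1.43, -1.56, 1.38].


σ(1.43) = 1/(1+e^-1.43) = 0.8069
σ(-1.56) = 1/(1+e^1.56) = 0.1736
σ(1.38) = 1/(1+e^-1.38) = 0.799
result = [0.8069, 0.1736, 0.799]

[0.8069, 0.1736, 0.799]


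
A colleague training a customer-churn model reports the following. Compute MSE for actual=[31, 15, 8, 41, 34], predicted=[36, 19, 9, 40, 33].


Squared errors: (31-36)²=25, (15-19)²=16, (8-9)²=1, (41-40)²=1, (34-33)²=1
Sum = 44
MSE = 44/5 = 44/5

44/5


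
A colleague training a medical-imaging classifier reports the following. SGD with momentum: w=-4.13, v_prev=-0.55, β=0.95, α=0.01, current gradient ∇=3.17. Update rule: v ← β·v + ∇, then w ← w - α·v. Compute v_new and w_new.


v_new = 0.95·-0.55 + 3.17 = -0.5225 + 3.17 = 2.6475
w_new = -4.13 - 0.01·2.6475 = -4.13 - 0.026475 = -4.156475

v_new=2.6475, w_new=-4.156475


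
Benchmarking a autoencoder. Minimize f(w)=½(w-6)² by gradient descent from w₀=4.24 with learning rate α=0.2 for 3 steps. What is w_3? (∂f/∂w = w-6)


step 1: grad = 4.24-6 = -1.76; w = 4.24 - 0.2·(-1.76) = 4.592
step 2: grad = 4.592-6 = -1.408; w = 4.592 - 0.2·(-1.408) = 4.8736
step 3: grad = 4.8736-6 = -1.1264; w = 4.8736 - 0.2·(-1.1264) = 5.09888

5.09888


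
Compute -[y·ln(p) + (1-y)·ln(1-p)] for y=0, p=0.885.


BCE = -[y·ln(p) + (1-y)·ln(1-p)]
= -0 - 1·ln(1-0.885)
= -ln(0.115) = 2.1628

2.1628


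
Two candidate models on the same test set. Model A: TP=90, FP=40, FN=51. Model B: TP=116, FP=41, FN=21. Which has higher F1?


Model A: P=90/130=0.6923, R=90/141=0.6383, F1=2PR/(P+R)=2TP/(2TP+FP+FN)=180/271=0.6642
Model B: P=116/157=0.7389, R=116/137=0.8467, F1=2PR/(P+R)=2TP/(2TP+FP+FN)=232/294=0.7891
0.6642 < 0.7891 → Model B

Model B


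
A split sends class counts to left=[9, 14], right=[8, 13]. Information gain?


Parent = [17, 27], H_parent = 0.9624
H_left = 0.9656 (n=23), H_right = 0.9587 (n=21)
H_children = (23/44)·0.9656 + (21/44)·0.9587 = 0.9623
IG = 0.9624 - 0.9623 = 0.0001

0.0001


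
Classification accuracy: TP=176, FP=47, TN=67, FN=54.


Accuracy = (TP+TN)/(TP+TN+FP+FN)
= (176+67)/(344)
= 243/344 = 70.64%

70.64%


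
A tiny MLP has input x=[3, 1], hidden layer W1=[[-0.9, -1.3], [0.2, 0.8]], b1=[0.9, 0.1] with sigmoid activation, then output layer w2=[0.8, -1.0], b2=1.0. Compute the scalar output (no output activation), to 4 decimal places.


z1[0] = (-0.9)·(3) + (-1.3)·(1) + 0.9 = -3.1
z1[1] = (0.2)·(3) + (0.8)·(1) + 0.1 = 1.5
h = sigmoid(z1) = [0.0431, 0.8176]
output = (0.8)·(0.0431) + (-1.0)·(0.8176) + 1.0 = 0.2169

0.2169


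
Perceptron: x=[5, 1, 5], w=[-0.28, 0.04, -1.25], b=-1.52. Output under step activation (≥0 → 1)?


z = (5)·(-0.28) + (1)·(0.04) + (5)·(-1.25) - 1.52
  = -9.13
step(z) = 0 (z<0)

0


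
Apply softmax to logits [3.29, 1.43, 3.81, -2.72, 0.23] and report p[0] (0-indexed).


Exponentials: e^3.29=26.8429, e^1.43=4.1787, e^3.81=45.1504, e^-2.72=0.0659, e^0.23=1.2586
Sum = 77.4965
Softmax = [0.3464, 0.0539, 0.5826, 0.0009, 0.0162]
p[0] = 26.8429/77.4965 = 0.3464

0.3464


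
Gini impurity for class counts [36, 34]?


Probabilities: [36/70, 34/70] ≈ [0.5143, 0.4857]
Σpᵢ² = (1296 + 1156)/70² = 2452/4900
Gini = 1 - Σpᵢ² = 1 - 2452/4900 = 0.4996

0.4996


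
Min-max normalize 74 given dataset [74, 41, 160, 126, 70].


min=41, max=160
(74-41)/(160-41) = 33/119 = 0.2773

0.2773


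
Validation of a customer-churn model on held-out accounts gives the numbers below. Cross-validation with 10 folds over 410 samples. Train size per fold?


Fold size = 410/10 = 41
Training per fold = 410 - 41 = 369

369


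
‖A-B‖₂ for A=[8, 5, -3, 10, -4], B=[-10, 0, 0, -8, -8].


d = √((8+ 10)² + (5-0)² + (-3-0)² + (10+ 8)² + (-4+ 8)²)
  = √(324 + 25 + 9 + 324 + 16)
  = √698 = 26.4197

26.4197
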